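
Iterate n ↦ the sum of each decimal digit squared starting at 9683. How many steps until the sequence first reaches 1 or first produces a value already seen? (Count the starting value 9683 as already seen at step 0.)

9683 → 9² + 6² + 8² + 3² = 190
190 → 1² + 9² + 0² = 82
82 → 8² + 2² = 68
68 → 6² + 8² = 100
100 → 1² + 0² + 0² = 1  — reached 1.
That took 5 steps.

5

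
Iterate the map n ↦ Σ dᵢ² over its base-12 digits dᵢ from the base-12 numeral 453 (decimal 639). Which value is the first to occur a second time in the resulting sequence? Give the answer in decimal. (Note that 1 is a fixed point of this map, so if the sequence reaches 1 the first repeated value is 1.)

50

639 = (4,5,3)_12 → 50
50 = (4,2)_12 → 20
20 = (1,8)_12 → 65
65 = (5,5)_12 → 50  — 50 already appeared earlier.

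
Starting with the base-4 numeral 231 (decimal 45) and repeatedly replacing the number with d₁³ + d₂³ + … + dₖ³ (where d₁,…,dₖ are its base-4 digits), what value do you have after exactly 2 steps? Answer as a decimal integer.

9

45 = (2,3,1)_4 → 2³ + 3³ + 1³ = 8 + 27 + 1 = 36
36 = (2,1,0)_4 → 2³ + 1³ + 0³ = 8 + 1 + 0 = 9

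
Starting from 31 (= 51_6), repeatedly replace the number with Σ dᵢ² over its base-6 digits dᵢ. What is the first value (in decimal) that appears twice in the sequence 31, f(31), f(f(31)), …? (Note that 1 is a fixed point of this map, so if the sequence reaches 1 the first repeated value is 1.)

26

31 = (5,1)_6 → 5² + 1² = 25 + 1 = 26
26 = (4,2)_6 → 4² + 2² = 16 + 4 = 20
20 = (3,2)_6 → 3² + 2² = 9 + 4 = 13
13 = (2,1)_6 → 2² + 1² = 4 + 1 = 5
5 = (5)_6 → 5² = 25
25 = (4,1)_6 → 4² + 1² = 16 + 1 = 17
17 = (2,5)_6 → 2² + 5² = 4 + 25 = 29
29 = (4,5)_6 → 4² + 5² = 16 + 25 = 41
41 = (1,0,5)_6 → 1² + 0² + 5² = 1 + 0 + 25 = 26  — 26 already appeared earlier.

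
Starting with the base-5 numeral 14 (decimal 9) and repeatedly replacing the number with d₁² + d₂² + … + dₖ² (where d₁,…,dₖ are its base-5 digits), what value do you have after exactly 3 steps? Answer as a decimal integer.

13

9 = (1,4)_5 → 17
17 = (3,2)_5 → 13
13 = (2,3)_5 → 13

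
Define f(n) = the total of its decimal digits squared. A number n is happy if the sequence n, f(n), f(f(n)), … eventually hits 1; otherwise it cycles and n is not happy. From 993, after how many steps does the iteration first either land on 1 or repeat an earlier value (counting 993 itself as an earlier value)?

13

993 → 171
171 → 51
51 → 26
26 → 40
40 → 16
16 → 37
37 → 58
58 → 89
89 → 145
145 → 42
42 → 20
20 → 4
4 → 16  — 16 repeats.
That took 13 steps.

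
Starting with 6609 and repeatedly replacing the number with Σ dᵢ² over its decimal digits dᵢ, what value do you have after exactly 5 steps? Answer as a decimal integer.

29

6609 → 6² + 6² + 0² + 9² = 153
153 → 1² + 5² + 3² = 35
35 → 3² + 5² = 34
34 → 3² + 4² = 25
25 → 2² + 5² = 29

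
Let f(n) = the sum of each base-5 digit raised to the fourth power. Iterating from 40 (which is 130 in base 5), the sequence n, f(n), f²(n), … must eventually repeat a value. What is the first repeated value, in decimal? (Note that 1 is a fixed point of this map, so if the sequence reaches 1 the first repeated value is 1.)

528

40 = (1,3,0)_5 → 82
82 = (3,1,2)_5 → 98
98 = (3,4,3)_5 → 418
418 = (3,1,3,3)_5 → 244
244 = (1,4,3,4)_5 → 594
594 = (4,3,3,4)_5 → 674
674 = (1,0,1,4,4)_5 → 514
514 = (4,0,2,4)_5 → 528
528 = (4,1,0,3)_5 → 338
338 = (2,3,2,3)_5 → 194
194 = (1,2,3,4)_5 → 354
354 = (2,4,0,4)_5 → 528  — 528 already appeared earlier.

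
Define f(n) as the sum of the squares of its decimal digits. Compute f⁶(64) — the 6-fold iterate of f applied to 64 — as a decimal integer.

42

64 → 52
52 → 29
29 → 85
85 → 89
89 → 145
145 → 42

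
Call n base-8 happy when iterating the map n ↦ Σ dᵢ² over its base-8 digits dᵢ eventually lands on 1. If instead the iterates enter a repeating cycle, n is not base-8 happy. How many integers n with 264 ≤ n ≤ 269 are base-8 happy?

264: 264 → 17 → 5 → 25 → 10 → 5  — not base-8 happy
265: 265 → 18 → 8 → 1  — base-8 happy
266: 266 → 21 → 29 → 34 → 20 → 20  — not base-8 happy
267: 267 → 26 → 13 → 26  — not base-8 happy
268: 268 → 33 → 17 → 5 → 25 → 10 → 5  — not base-8 happy
269: 269 → 42 → 29 → 34 → 20 → 20  — not base-8 happy
base-8 happy: 265

1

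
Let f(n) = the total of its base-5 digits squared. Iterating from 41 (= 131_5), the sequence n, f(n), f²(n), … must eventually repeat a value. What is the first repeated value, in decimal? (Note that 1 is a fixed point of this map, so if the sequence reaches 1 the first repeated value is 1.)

41 = (1,3,1)_5 → 1² + 3² + 1² = 11
11 = (2,1)_5 → 2² + 1² = 5
5 = (1,0)_5 → 1² + 0² = 1  — reached the fixed point 1.
1 → 1, so 1 is the first repeated value.

1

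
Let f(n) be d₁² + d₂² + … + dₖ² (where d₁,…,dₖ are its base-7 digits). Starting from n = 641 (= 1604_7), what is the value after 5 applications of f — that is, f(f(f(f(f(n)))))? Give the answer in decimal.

641 = (1,6,0,4)_7 → 1² + 6² + 0² + 4² = 53
53 = (1,0,4)_7 → 1² + 0² + 4² = 17
17 = (2,3)_7 → 2² + 3² = 13
13 = (1,6)_7 → 1² + 6² = 37
37 = (5,2)_7 → 5² + 2² = 29

29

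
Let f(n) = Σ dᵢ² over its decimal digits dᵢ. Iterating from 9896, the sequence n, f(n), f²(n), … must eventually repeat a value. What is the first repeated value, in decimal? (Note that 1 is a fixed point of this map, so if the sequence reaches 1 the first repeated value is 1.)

1

9896 → 9² + 8² + 9² + 6² = 81 + 64 + 81 + 36 = 262
262 → 2² + 6² + 2² = 4 + 36 + 4 = 44
44 → 4² + 4² = 16 + 16 = 32
32 → 3² + 2² = 9 + 4 = 13
13 → 1² + 3² = 1 + 9 = 10
10 → 1² + 0² = 1 + 0 = 1  — reached the fixed point 1.
1 → 1, so 1 is the first repeated value.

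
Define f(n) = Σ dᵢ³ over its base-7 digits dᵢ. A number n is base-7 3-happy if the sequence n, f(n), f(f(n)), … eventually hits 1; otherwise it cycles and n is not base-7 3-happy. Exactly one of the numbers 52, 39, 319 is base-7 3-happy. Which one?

319

52: 52 → 28 → 64 → 10 → 28  — repeats 28 (not base-7 3-happy)
39: 39 → 189 → 243 → 405 → 219 → 99 → 9 → 9  — repeats 9 (not base-7 3-happy)
319: 319 → 307 → 433 → 343 → 1  — reaches 1 (base-7 3-happy)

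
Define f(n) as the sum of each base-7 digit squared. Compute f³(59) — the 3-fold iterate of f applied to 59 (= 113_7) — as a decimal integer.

13

59 = (1,1,3)_7 → 1² + 1² + 3² = 1 + 1 + 9 = 11
11 = (1,4)_7 → 1² + 4² = 1 + 16 = 17
17 = (2,3)_7 → 2² + 3² = 4 + 9 = 13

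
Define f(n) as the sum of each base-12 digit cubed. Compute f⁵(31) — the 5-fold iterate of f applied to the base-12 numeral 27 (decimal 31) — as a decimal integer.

197

31 = (2,7)_12 → 2³ + 7³ = 8 + 343 = 351
351 = (2,5,3)_12 → 2³ + 5³ + 3³ = 8 + 125 + 27 = 160
160 = (1,1,4)_12 → 1³ + 1³ + 4³ = 1 + 1 + 64 = 66
66 = (5,6)_12 → 5³ + 6³ = 125 + 216 = 341
341 = (2,4,5)_12 → 2³ + 4³ + 5³ = 8 + 64 + 125 = 197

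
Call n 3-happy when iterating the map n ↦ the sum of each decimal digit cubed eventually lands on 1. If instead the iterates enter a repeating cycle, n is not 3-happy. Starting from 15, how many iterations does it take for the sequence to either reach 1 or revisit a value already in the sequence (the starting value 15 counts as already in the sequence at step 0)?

15 → 126
126 → 225
225 → 141
141 → 66
66 → 432
432 → 99
99 → 1458
1458 → 702
702 → 351
351 → 153
153 → 153  — 153 repeats.
That took 11 steps.

11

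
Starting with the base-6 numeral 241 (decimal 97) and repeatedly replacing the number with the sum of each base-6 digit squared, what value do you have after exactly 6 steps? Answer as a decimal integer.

29

97 = (2,4,1)_6 → 2² + 4² + 1² = 21
21 = (3,3)_6 → 3² + 3² = 18
18 = (3,0)_6 → 3² + 0² = 9
9 = (1,3)_6 → 1² + 3² = 10
10 = (1,4)_6 → 1² + 4² = 17
17 = (2,5)_6 → 2² + 5² = 29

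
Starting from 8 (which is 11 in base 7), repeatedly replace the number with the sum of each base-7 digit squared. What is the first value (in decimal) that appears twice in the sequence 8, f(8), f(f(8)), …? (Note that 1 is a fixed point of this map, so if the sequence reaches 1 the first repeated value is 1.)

8

8 = (1,1)_7 → 1² + 1² = 2
2 = (2)_7 → 2² = 4
4 = (4)_7 → 4² = 16
16 = (2,2)_7 → 2² + 2² = 8  — 8 already appeared earlier.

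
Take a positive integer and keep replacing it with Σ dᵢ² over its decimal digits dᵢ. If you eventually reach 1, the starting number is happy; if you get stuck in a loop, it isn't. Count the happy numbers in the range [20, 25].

20: 20 → 4 → 16 → 37 → 58 → 89 → 145 → 42 → 20  (repeats 20)
21: 21 → 5 → 25 → 29 → 85 → 89 → 145 → 42 → 20 → 4 → 16 → 37 → 58 → 89  (repeats 89)
22: 22 → 8 → 64 → 52 → 29 → 85 → 89 → 145 → 42 → 20 → 4 → 16 → 37 → 58 → 89  (repeats 89)
23: 23 → 13 → 10 → 1  (reaches 1)
24: 24 → 20 → 4 → 16 → 37 → 58 → 89 → 145 → 42 → 20  (repeats 20)
25: 25 → 29 → 85 → 89 → 145 → 42 → 20 → 4 → 16 → 37 → 58 → 89  (repeats 89)
happy: 23

1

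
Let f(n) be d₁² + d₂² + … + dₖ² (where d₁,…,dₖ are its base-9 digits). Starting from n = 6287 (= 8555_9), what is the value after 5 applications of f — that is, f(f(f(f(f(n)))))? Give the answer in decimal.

53

6287 = (8,5,5,5)_9 → 8² + 5² + 5² + 5² = 139
139 = (1,6,4)_9 → 1² + 6² + 4² = 53
53 = (5,8)_9 → 5² + 8² = 89
89 = (1,0,8)_9 → 1² + 0² + 8² = 65
65 = (7,2)_9 → 7² + 2² = 53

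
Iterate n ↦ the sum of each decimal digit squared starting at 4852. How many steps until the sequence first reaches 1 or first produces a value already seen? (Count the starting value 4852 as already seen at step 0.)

4852 → 109
109 → 82
82 → 68
68 → 100
100 → 1  — reached 1.
That took 5 steps.

5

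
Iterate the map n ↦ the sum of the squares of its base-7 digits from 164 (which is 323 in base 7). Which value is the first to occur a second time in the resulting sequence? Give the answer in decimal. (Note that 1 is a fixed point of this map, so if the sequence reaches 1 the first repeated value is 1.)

10

164 = (3,2,3)_7 → 3² + 2² + 3² = 22
22 = (3,1)_7 → 3² + 1² = 10
10 = (1,3)_7 → 1² + 3² = 10  — 10 already appeared earlier.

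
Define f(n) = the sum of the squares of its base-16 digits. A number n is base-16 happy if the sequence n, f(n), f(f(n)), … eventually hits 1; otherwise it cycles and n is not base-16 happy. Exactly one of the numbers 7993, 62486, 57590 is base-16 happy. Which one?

7993: 7993 → 316 → 154 → 181 → 146 → 85 → 50 → 13 → 169 → 181  — repeats 181 (not base-16 happy)
62486: 62486 → 278 → 38 → 40 → 68 → 32 → 4 → 16 → 1  — reaches 1 (base-16 happy)
57590: 57590 → 457 → 226 → 200 → 208 → 169 → 181 → 146 → 85 → 50 → 13 → 169  — repeats 169 (not base-16 happy)

62486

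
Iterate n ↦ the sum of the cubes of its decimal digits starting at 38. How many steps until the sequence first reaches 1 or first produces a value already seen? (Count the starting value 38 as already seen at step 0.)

9

38 → 3³ + 8³ = 539
539 → 5³ + 3³ + 9³ = 881
881 → 8³ + 8³ + 1³ = 1025
1025 → 1³ + 0³ + 2³ + 5³ = 134
134 → 1³ + 3³ + 4³ = 92
92 → 9³ + 2³ = 737
737 → 7³ + 3³ + 7³ = 713
713 → 7³ + 1³ + 3³ = 371
371 → 3³ + 7³ + 1³ = 371  — 371 repeats.
That took 9 steps.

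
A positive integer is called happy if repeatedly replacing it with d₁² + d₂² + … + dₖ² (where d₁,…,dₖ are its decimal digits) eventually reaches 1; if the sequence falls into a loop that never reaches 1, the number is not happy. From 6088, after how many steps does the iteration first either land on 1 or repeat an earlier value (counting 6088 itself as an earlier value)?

15

6088 → 6² + 0² + 8² + 8² = 36 + 0 + 64 + 64 = 164
164 → 1² + 6² + 4² = 1 + 36 + 16 = 53
53 → 5² + 3² = 25 + 9 = 34
34 → 3² + 4² = 9 + 16 = 25
25 → 2² + 5² = 4 + 25 = 29
29 → 2² + 9² = 4 + 81 = 85
85 → 8² + 5² = 64 + 25 = 89
89 → 8² + 9² = 64 + 81 = 145
145 → 1² + 4² + 5² = 1 + 16 + 25 = 42
42 → 4² + 2² = 16 + 4 = 20
20 → 2² + 0² = 4 + 0 = 4
4 → 4² = 16
16 → 1² + 6² = 1 + 36 = 37
37 → 3² + 7² = 9 + 49 = 58
58 → 5² + 8² = 25 + 64 = 89  — 89 repeats.
That took 15 steps.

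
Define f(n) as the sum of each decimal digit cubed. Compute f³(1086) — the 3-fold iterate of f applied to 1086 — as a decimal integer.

1086 → 1³ + 0³ + 8³ + 6³ = 1 + 0 + 512 + 216 = 729
729 → 7³ + 2³ + 9³ = 343 + 8 + 729 = 1080
1080 → 1³ + 0³ + 8³ + 0³ = 1 + 0 + 512 + 0 = 513

513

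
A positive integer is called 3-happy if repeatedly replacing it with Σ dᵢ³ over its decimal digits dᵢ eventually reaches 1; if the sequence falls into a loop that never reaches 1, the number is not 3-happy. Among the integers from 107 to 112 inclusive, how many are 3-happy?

107: 107 → 344 → 155 → 251 → 134 → 92 → 737 → 713 → 371 → 371  — not 3-happy
108: 108 → 513 → 153 → 153  — not 3-happy
109: 109 → 730 → 370 → 370  — not 3-happy
110: 110 → 2 → 8 → 512 → 134 → 92 → 737 → 713 → 371 → 371  — not 3-happy
111: 111 → 3 → 27 → 351 → 153 → 153  — not 3-happy
112: 112 → 10 → 1  — 3-happy
3-happy: 112

1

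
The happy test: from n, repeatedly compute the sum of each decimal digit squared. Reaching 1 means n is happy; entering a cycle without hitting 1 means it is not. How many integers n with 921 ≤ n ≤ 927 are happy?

921: 921 → 86 → 100 → 1  — happy
922: 922 → 89 → 145 → 42 → 20 → 4 → 16 → 37 → 58 → 89  — not happy
923: 923 → 94 → 97 → 130 → 10 → 1  — happy
924: 924 → 101 → 2 → 4 → 16 → 37 → 58 → 89 → 145 → 42 → 20 → 4  — not happy
925: 925 → 110 → 2 → 4 → 16 → 37 → 58 → 89 → 145 → 42 → 20 → 4  — not happy
926: 926 → 121 → 6 → 36 → 45 → 41 → 17 → 50 → 25 → 29 → 85 → 89 → 145 → 42 → 20 → 4 → 16 → 37 → 58 → 89  — not happy
927: 927 → 134 → 26 → 40 → 16 → 37 → 58 → 89 → 145 → 42 → 20 → 4 → 16  — not happy
happy: 921, 923

2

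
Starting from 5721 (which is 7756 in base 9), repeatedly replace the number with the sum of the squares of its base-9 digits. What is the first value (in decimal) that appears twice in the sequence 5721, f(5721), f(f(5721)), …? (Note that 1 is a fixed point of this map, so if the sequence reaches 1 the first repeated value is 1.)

1

5721 = (7,7,5,6)_9 → 7² + 7² + 5² + 6² = 159
159 = (1,8,6)_9 → 1² + 8² + 6² = 101
101 = (1,2,2)_9 → 1² + 2² + 2² = 9
9 = (1,0)_9 → 1² + 0² = 1  — reached the fixed point 1.
1 → 1, so 1 is the first repeated value.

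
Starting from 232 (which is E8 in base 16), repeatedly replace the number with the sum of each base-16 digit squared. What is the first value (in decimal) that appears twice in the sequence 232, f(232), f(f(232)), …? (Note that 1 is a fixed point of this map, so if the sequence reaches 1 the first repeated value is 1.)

232 = (14,8)_16 → 14² + 8² = 196 + 64 = 260
260 = (1,0,4)_16 → 1² + 0² + 4² = 1 + 0 + 16 = 17
17 = (1,1)_16 → 1² + 1² = 1 + 1 = 2
2 = (2)_16 → 2² = 4
4 = (4)_16 → 4² = 16
16 = (1,0)_16 → 1² + 0² = 1 + 0 = 1  — reached the fixed point 1.
1 → 1, so 1 is the first repeated value.

1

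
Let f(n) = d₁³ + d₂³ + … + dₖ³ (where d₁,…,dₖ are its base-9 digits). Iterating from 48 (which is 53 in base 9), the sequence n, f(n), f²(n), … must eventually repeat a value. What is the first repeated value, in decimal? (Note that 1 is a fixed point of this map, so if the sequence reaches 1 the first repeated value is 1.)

48 = (5,3)_9 → 5³ + 3³ = 125 + 27 = 152
152 = (1,7,8)_9 → 1³ + 7³ + 8³ = 1 + 343 + 512 = 856
856 = (1,1,5,1)_9 → 1³ + 1³ + 5³ + 1³ = 1 + 1 + 125 + 1 = 128
128 = (1,5,2)_9 → 1³ + 5³ + 2³ = 1 + 125 + 8 = 134
134 = (1,5,8)_9 → 1³ + 5³ + 8³ = 1 + 125 + 512 = 638
638 = (7,7,8)_9 → 7³ + 7³ + 8³ = 343 + 343 + 512 = 1198
1198 = (1,5,7,1)_9 → 1³ + 5³ + 7³ + 1³ = 1 + 125 + 343 + 1 = 470
470 = (5,7,2)_9 → 5³ + 7³ + 2³ = 125 + 343 + 8 = 476
476 = (5,7,8)_9 → 5³ + 7³ + 8³ = 125 + 343 + 512 = 980
980 = (1,3,0,8)_9 → 1³ + 3³ + 0³ + 8³ = 1 + 27 + 0 + 512 = 540
540 = (6,6,0)_9 → 6³ + 6³ + 0³ = 216 + 216 + 0 = 432
432 = (5,3,0)_9 → 5³ + 3³ + 0³ = 125 + 27 + 0 = 152  — 152 already appeared earlier.

152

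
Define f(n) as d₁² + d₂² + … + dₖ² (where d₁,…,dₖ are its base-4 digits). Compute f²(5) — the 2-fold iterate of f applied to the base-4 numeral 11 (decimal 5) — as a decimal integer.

4

5 = (1,1)_4 → 1² + 1² = 1 + 1 = 2
2 = (2)_4 → 2² = 4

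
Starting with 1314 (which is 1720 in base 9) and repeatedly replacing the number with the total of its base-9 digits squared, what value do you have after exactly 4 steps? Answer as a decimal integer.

50

1314 = (1,7,2,0)_9 → 1² + 7² + 2² + 0² = 54
54 = (6,0)_9 → 6² + 0² = 36
36 = (4,0)_9 → 4² + 0² = 16
16 = (1,7)_9 → 1² + 7² = 50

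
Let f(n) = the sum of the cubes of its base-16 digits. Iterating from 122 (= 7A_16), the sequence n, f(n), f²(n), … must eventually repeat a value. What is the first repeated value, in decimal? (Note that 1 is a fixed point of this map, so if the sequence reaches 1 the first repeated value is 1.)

2729

122 = (7,10)_16 → 7³ + 10³ = 1343
1343 = (5,3,15)_16 → 5³ + 3³ + 15³ = 3527
3527 = (13,12,7)_16 → 13³ + 12³ + 7³ = 4268
4268 = (1,0,10,12)_16 → 1³ + 0³ + 10³ + 12³ = 2729
2729 = (10,10,9)_16 → 10³ + 10³ + 9³ = 2729  — 2729 already appeared earlier.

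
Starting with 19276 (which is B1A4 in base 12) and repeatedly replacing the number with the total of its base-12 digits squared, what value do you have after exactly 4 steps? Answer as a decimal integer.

19276 = (11,1,10,4)_12 → 238
238 = (1,7,10)_12 → 150
150 = (1,0,6)_12 → 37
37 = (3,1)_12 → 10

10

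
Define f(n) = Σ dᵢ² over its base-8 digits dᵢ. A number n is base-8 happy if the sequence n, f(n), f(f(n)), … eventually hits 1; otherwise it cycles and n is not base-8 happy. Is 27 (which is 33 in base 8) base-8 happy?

27 = (3,3)_8 → 3² + 3² = 18
18 = (2,2)_8 → 2² + 2² = 8
8 = (1,0)_8 → 1² + 0² = 1  — reached 1.

base-8 happy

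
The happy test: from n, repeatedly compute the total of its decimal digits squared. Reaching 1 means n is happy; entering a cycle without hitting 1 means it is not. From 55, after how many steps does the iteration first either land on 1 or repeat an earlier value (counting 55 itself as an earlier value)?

13

55 → 50
50 → 25
25 → 29
29 → 85
85 → 89
89 → 145
145 → 42
42 → 20
20 → 4
4 → 16
16 → 37
37 → 58
58 → 89  — 89 repeats.
That took 13 steps.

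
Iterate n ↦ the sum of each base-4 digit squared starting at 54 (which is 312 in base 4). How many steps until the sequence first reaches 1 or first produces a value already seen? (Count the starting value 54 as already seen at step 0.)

54 = (3,1,2)_4 → 3² + 1² + 2² = 9 + 1 + 4 = 14
14 = (3,2)_4 → 3² + 2² = 9 + 4 = 13
13 = (3,1)_4 → 3² + 1² = 9 + 1 = 10
10 = (2,2)_4 → 2² + 2² = 4 + 4 = 8
8 = (2,0)_4 → 2² + 0² = 4 + 0 = 4
4 = (1,0)_4 → 1² + 0² = 1 + 0 = 1  — reached 1.
That took 6 steps.

6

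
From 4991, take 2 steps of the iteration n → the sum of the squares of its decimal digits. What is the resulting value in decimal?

131

4991 → 179
179 → 131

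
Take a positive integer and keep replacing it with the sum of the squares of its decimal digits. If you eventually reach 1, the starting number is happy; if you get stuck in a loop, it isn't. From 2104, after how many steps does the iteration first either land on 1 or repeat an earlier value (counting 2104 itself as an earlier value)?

2104 → 2² + 1² + 0² + 4² = 21
21 → 2² + 1² = 5
5 → 5² = 25
25 → 2² + 5² = 29
29 → 2² + 9² = 85
85 → 8² + 5² = 89
89 → 8² + 9² = 145
145 → 1² + 4² + 5² = 42
42 → 4² + 2² = 20
20 → 2² + 0² = 4
4 → 4² = 16
16 → 1² + 6² = 37
37 → 3² + 7² = 58
58 → 5² + 8² = 89  — 89 repeats.
That took 14 steps.

14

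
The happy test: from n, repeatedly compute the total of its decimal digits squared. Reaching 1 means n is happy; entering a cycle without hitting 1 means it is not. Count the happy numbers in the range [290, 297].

2

290: 290 → 85 → 89 → 145 → 42 → 20 → 4 → 16 → 37 → 58 → 89  (repeats 89)
291: 291 → 86 → 100 → 1  (reaches 1)
292: 292 → 89 → 145 → 42 → 20 → 4 → 16 → 37 → 58 → 89  (repeats 89)
293: 293 → 94 → 97 → 130 → 10 → 1  (reaches 1)
294: 294 → 101 → 2 → 4 → 16 → 37 → 58 → 89 → 145 → 42 → 20 → 4  (repeats 4)
295: 295 → 110 → 2 → 4 → 16 → 37 → 58 → 89 → 145 → 42 → 20 → 4  (repeats 4)
296: 296 → 121 → 6 → 36 → 45 → 41 → 17 → 50 → 25 → 29 → 85 → 89 → 145 → 42 → 20 → 4 → 16 → 37 → 58 → 89  (repeats 89)
297: 297 → 134 → 26 → 40 → 16 → 37 → 58 → 89 → 145 → 42 → 20 → 4 → 16  (repeats 16)
happy: 291, 293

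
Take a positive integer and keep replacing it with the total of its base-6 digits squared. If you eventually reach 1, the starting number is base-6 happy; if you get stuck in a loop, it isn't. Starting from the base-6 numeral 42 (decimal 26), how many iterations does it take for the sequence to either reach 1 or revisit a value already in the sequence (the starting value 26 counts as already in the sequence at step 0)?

26 = (4,2)_6 → 20
20 = (3,2)_6 → 13
13 = (2,1)_6 → 5
5 = (5)_6 → 25
25 = (4,1)_6 → 17
17 = (2,5)_6 → 29
29 = (4,5)_6 → 41
41 = (1,0,5)_6 → 26  — 26 repeats.
That took 8 steps.

8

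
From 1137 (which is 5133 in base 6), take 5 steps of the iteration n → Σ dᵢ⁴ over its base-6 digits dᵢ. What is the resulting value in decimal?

1137 = (5,1,3,3)_6 → 5⁴ + 1⁴ + 3⁴ + 3⁴ = 788
788 = (3,3,5,2)_6 → 3⁴ + 3⁴ + 5⁴ + 2⁴ = 803
803 = (3,4,1,5)_6 → 3⁴ + 4⁴ + 1⁴ + 5⁴ = 963
963 = (4,2,4,3)_6 → 4⁴ + 2⁴ + 4⁴ + 3⁴ = 609
609 = (2,4,5,3)_6 → 2⁴ + 4⁴ + 5⁴ + 3⁴ = 978

978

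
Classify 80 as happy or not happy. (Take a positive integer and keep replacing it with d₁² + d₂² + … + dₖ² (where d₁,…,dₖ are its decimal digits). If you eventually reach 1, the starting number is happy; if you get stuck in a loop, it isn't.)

not happy

80 → 8² + 0² = 64 + 0 = 64
64 → 6² + 4² = 36 + 16 = 52
52 → 5² + 2² = 25 + 4 = 29
29 → 2² + 9² = 4 + 81 = 85
85 → 8² + 5² = 64 + 25 = 89
89 → 8² + 9² = 64 + 81 = 145
145 → 1² + 4² + 5² = 1 + 16 + 25 = 42
42 → 4² + 2² = 16 + 4 = 20
20 → 2² + 0² = 4 + 0 = 4
4 → 4² = 16
16 → 1² + 6² = 1 + 36 = 37
37 → 3² + 7² = 9 + 49 = 58
58 → 5² + 8² = 25 + 64 = 89  — 89 already seen; the sequence cycles without reaching 1.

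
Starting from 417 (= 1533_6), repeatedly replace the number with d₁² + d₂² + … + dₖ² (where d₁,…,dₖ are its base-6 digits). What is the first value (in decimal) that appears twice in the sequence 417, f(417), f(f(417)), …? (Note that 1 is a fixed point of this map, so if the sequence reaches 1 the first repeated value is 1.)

417 = (1,5,3,3)_6 → 1² + 5² + 3² + 3² = 1 + 25 + 9 + 9 = 44
44 = (1,1,2)_6 → 1² + 1² + 2² = 1 + 1 + 4 = 6
6 = (1,0)_6 → 1² + 0² = 1 + 0 = 1  — reached the fixed point 1.
1 → 1, so 1 is the first repeated value.

1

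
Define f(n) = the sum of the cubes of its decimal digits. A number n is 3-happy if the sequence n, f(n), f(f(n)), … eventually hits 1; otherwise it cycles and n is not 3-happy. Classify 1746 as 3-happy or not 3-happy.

not 3-happy

1746 → 624
624 → 288
288 → 1032
1032 → 36
36 → 243
243 → 99
99 → 1458
1458 → 702
702 → 351
351 → 153
153 → 153  — 153 already seen; the sequence cycles without reaching 1.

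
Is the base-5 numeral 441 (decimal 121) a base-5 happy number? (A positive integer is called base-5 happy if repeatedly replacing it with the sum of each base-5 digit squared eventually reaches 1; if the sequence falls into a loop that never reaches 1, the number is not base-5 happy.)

121 = (4,4,1)_5 → 4² + 4² + 1² = 16 + 16 + 1 = 33
33 = (1,1,3)_5 → 1² + 1² + 3² = 1 + 1 + 9 = 11
11 = (2,1)_5 → 2² + 1² = 4 + 1 = 5
5 = (1,0)_5 → 1² + 0² = 1 + 0 = 1  — reached 1.

base-5 happy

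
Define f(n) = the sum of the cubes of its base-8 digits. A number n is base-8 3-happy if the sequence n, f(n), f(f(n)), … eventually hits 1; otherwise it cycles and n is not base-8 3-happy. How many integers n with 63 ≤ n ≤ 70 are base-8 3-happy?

5

63: 63 → 686 → 350 → 368 → 341 → 258 → 72 → 2 → 8 → 1  (reaches 1)
64: 64 → 1  (reaches 1)
65: 65 → 2 → 8 → 1  (reaches 1)
66: 66 → 9 → 2 → 8 → 1  (reaches 1)
67: 67 → 28 → 91 → 55 → 559 → 469 → 476 → 434 → 440 → 559  (repeats 559)
68: 68 → 65 → 2 → 8 → 1  (reaches 1)
69: 69 → 126 → 560 → 217 → 55 → 559 → 469 → 476 → 434 → 440 → 559  (repeats 559)
70: 70 → 217 → 55 → 559 → 469 → 476 → 434 → 440 → 559  (repeats 559)
base-8 3-happy: 63, 64, 65, 66, 68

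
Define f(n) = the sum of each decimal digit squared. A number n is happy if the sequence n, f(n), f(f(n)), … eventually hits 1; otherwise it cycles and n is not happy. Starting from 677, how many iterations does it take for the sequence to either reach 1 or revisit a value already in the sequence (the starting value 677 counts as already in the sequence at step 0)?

12

677 → 6² + 7² + 7² = 36 + 49 + 49 = 134
134 → 1² + 3² + 4² = 1 + 9 + 16 = 26
26 → 2² + 6² = 4 + 36 = 40
40 → 4² + 0² = 16 + 0 = 16
16 → 1² + 6² = 1 + 36 = 37
37 → 3² + 7² = 9 + 49 = 58
58 → 5² + 8² = 25 + 64 = 89
89 → 8² + 9² = 64 + 81 = 145
145 → 1² + 4² + 5² = 1 + 16 + 25 = 42
42 → 4² + 2² = 16 + 4 = 20
20 → 2² + 0² = 4 + 0 = 4
4 → 4² = 16  — 16 repeats.
That took 12 steps.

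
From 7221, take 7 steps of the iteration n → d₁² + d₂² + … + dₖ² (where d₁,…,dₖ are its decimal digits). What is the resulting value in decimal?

7221 → 7² + 2² + 2² + 1² = 58
58 → 5² + 8² = 89
89 → 8² + 9² = 145
145 → 1² + 4² + 5² = 42
42 → 4² + 2² = 20
20 → 2² + 0² = 4
4 → 4² = 16

16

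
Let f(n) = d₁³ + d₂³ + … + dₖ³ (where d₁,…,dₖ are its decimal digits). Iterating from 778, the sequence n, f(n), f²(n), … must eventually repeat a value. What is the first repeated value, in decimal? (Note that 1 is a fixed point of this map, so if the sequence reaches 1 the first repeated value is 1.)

778 → 1198
1198 → 1243
1243 → 100
100 → 1  — reached the fixed point 1.
1 → 1, so 1 is the first repeated value.

1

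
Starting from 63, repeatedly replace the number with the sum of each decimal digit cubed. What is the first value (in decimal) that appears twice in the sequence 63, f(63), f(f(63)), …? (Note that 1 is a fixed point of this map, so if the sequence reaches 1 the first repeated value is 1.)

63 → 6³ + 3³ = 243
243 → 2³ + 4³ + 3³ = 99
99 → 9³ + 9³ = 1458
1458 → 1³ + 4³ + 5³ + 8³ = 702
702 → 7³ + 0³ + 2³ = 351
351 → 3³ + 5³ + 1³ = 153
153 → 1³ + 5³ + 3³ = 153  — 153 already appeared earlier.

153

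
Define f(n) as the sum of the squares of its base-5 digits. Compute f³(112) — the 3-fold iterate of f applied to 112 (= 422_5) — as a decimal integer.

112 = (4,2,2)_5 → 4² + 2² + 2² = 24
24 = (4,4)_5 → 4² + 4² = 32
32 = (1,1,2)_5 → 1² + 1² + 2² = 6

6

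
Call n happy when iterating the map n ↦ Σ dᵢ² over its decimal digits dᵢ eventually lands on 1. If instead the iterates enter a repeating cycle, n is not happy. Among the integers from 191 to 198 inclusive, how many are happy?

191: 191 → 83 → 73 → 58 → 89 → 145 → 42 → 20 → 4 → 16 → 37 → 58  (repeats 58)
192: 192 → 86 → 100 → 1  (reaches 1)
193: 193 → 91 → 82 → 68 → 100 → 1  (reaches 1)
194: 194 → 98 → 145 → 42 → 20 → 4 → 16 → 37 → 58 → 89 → 145  (repeats 145)
195: 195 → 107 → 50 → 25 → 29 → 85 → 89 → 145 → 42 → 20 → 4 → 16 → 37 → 58 → 89  (repeats 89)
196: 196 → 118 → 66 → 72 → 53 → 34 → 25 → 29 → 85 → 89 → 145 → 42 → 20 → 4 → 16 → 37 → 58 → 89  (repeats 89)
197: 197 → 131 → 11 → 2 → 4 → 16 → 37 → 58 → 89 → 145 → 42 → 20 → 4  (repeats 4)
198: 198 → 146 → 53 → 34 → 25 → 29 → 85 → 89 → 145 → 42 → 20 → 4 → 16 → 37 → 58 → 89  (repeats 89)
happy: 192, 193

2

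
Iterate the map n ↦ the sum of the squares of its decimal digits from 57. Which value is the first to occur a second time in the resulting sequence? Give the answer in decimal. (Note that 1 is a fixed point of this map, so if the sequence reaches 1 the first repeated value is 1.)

57 → 5² + 7² = 25 + 49 = 74
74 → 7² + 4² = 49 + 16 = 65
65 → 6² + 5² = 36 + 25 = 61
61 → 6² + 1² = 36 + 1 = 37
37 → 3² + 7² = 9 + 49 = 58
58 → 5² + 8² = 25 + 64 = 89
89 → 8² + 9² = 64 + 81 = 145
145 → 1² + 4² + 5² = 1 + 16 + 25 = 42
42 → 4² + 2² = 16 + 4 = 20
20 → 2² + 0² = 4 + 0 = 4
4 → 4² = 16
16 → 1² + 6² = 1 + 36 = 37  — 37 already appeared earlier.

37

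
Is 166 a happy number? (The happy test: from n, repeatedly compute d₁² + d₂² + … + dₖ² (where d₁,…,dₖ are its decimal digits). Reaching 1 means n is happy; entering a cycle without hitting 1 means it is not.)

166 → 1² + 6² + 6² = 73
73 → 7² + 3² = 58
58 → 5² + 8² = 89
89 → 8² + 9² = 145
145 → 1² + 4² + 5² = 42
42 → 4² + 2² = 20
20 → 2² + 0² = 4
4 → 4² = 16
16 → 1² + 6² = 37
37 → 3² + 7² = 58  — 58 already seen; the sequence cycles without reaching 1.

not happy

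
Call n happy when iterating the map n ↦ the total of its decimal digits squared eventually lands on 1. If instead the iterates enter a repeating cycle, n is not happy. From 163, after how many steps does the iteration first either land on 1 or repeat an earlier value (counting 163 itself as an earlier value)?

13

163 → 1² + 6² + 3² = 46
46 → 4² + 6² = 52
52 → 5² + 2² = 29
29 → 2² + 9² = 85
85 → 8² + 5² = 89
89 → 8² + 9² = 145
145 → 1² + 4² + 5² = 42
42 → 4² + 2² = 20
20 → 2² + 0² = 4
4 → 4² = 16
16 → 1² + 6² = 37
37 → 3² + 7² = 58
58 → 5² + 8² = 89  — 89 repeats.
That took 13 steps.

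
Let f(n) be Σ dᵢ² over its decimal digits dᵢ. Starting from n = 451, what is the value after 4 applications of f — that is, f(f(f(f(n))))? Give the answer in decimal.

451 → 4² + 5² + 1² = 42
42 → 4² + 2² = 20
20 → 2² + 0² = 4
4 → 4² = 16

16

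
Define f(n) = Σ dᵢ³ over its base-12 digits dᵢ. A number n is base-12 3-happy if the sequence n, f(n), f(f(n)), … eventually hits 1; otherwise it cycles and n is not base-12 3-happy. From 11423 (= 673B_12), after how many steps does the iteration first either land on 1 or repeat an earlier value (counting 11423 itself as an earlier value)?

12

11423 = (6,7,3,11)_12 → 6³ + 7³ + 3³ + 11³ = 216 + 343 + 27 + 1331 = 1917
1917 = (1,1,3,9)_12 → 1³ + 1³ + 3³ + 9³ = 1 + 1 + 27 + 729 = 758
758 = (5,3,2)_12 → 5³ + 3³ + 2³ = 125 + 27 + 8 = 160
160 = (1,1,4)_12 → 1³ + 1³ + 4³ = 1 + 1 + 64 = 66
66 = (5,6)_12 → 5³ + 6³ = 125 + 216 = 341
341 = (2,4,5)_12 → 2³ + 4³ + 5³ = 8 + 64 + 125 = 197
197 = (1,4,5)_12 → 1³ + 4³ + 5³ = 1 + 64 + 125 = 190
190 = (1,3,10)_12 → 1³ + 3³ + 10³ = 1 + 27 + 1000 = 1028
1028 = (7,1,8)_12 → 7³ + 1³ + 8³ = 343 + 1 + 512 = 856
856 = (5,11,4)_12 → 5³ + 11³ + 4³ = 125 + 1331 + 64 = 1520
1520 = (10,6,8)_12 → 10³ + 6³ + 8³ = 1000 + 216 + 512 = 1728
1728 = (1,0,0,0)_12 → 1³ + 0³ + 0³ + 0³ = 1 + 0 + 0 + 0 = 1  — reached 1.
That took 12 steps.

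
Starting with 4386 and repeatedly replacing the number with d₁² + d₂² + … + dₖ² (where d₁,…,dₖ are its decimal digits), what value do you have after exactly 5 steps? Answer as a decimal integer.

65

4386 → 4² + 3² + 8² + 6² = 125
125 → 1² + 2² + 5² = 30
30 → 3² + 0² = 9
9 → 9² = 81
81 → 8² + 1² = 65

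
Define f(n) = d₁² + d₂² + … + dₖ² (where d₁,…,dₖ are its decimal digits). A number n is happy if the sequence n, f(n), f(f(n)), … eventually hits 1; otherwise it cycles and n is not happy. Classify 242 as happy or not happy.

242 → 2² + 4² + 2² = 4 + 16 + 4 = 24
24 → 2² + 4² = 4 + 16 = 20
20 → 2² + 0² = 4 + 0 = 4
4 → 4² = 16
16 → 1² + 6² = 1 + 36 = 37
37 → 3² + 7² = 9 + 49 = 58
58 → 5² + 8² = 25 + 64 = 89
89 → 8² + 9² = 64 + 81 = 145
145 → 1² + 4² + 5² = 1 + 16 + 25 = 42
42 → 4² + 2² = 16 + 4 = 20  — 20 already seen; the sequence cycles without reaching 1.

not happy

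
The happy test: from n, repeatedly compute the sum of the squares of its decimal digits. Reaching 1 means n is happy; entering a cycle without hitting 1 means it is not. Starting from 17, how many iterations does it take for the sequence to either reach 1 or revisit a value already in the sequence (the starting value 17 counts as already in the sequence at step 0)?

13

17 → 1² + 7² = 50
50 → 5² + 0² = 25
25 → 2² + 5² = 29
29 → 2² + 9² = 85
85 → 8² + 5² = 89
89 → 8² + 9² = 145
145 → 1² + 4² + 5² = 42
42 → 4² + 2² = 20
20 → 2² + 0² = 4
4 → 4² = 16
16 → 1² + 6² = 37
37 → 3² + 7² = 58
58 → 5² + 8² = 89  — 89 repeats.
That took 13 steps.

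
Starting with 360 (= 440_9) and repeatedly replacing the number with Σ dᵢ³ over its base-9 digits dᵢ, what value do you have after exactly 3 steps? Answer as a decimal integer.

638

360 = (4,4,0)_9 → 4³ + 4³ + 0³ = 64 + 64 + 0 = 128
128 = (1,5,2)_9 → 1³ + 5³ + 2³ = 1 + 125 + 8 = 134
134 = (1,5,8)_9 → 1³ + 5³ + 8³ = 1 + 125 + 512 = 638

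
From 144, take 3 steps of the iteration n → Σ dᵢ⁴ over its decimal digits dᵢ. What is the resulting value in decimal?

144 → 513
513 → 707
707 → 4802

4802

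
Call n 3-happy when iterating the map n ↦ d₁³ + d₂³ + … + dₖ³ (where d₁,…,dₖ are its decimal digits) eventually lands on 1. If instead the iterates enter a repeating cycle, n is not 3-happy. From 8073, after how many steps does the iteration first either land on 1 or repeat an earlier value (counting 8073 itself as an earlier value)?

8073 → 8³ + 0³ + 7³ + 3³ = 512 + 0 + 343 + 27 = 882
882 → 8³ + 8³ + 2³ = 512 + 512 + 8 = 1032
1032 → 1³ + 0³ + 3³ + 2³ = 1 + 0 + 27 + 8 = 36
36 → 3³ + 6³ = 27 + 216 = 243
243 → 2³ + 4³ + 3³ = 8 + 64 + 27 = 99
99 → 9³ + 9³ = 729 + 729 = 1458
1458 → 1³ + 4³ + 5³ + 8³ = 1 + 64 + 125 + 512 = 702
702 → 7³ + 0³ + 2³ = 343 + 0 + 8 = 351
351 → 3³ + 5³ + 1³ = 27 + 125 + 1 = 153
153 → 1³ + 5³ + 3³ = 1 + 125 + 27 = 153  — 153 repeats.
That took 10 steps.

10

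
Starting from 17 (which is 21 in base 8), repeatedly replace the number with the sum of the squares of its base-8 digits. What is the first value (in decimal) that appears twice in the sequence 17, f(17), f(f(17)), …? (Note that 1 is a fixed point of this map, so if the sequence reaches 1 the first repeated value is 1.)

5

17 = (2,1)_8 → 5
5 = (5)_8 → 25
25 = (3,1)_8 → 10
10 = (1,2)_8 → 5  — 5 already appeared earlier.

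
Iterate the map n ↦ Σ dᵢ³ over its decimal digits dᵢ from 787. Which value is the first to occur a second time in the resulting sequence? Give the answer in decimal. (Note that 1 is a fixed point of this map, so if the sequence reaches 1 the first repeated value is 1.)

787 → 7³ + 8³ + 7³ = 1198
1198 → 1³ + 1³ + 9³ + 8³ = 1243
1243 → 1³ + 2³ + 4³ + 3³ = 100
100 → 1³ + 0³ + 0³ = 1  — reached the fixed point 1.
1 → 1, so 1 is the first repeated value.

1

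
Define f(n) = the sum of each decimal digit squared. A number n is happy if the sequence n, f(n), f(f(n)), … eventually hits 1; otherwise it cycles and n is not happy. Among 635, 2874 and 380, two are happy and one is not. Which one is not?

635: 635 → 70 → 49 → 97 → 130 → 10 → 1  — reaches 1 (happy)
2874: 2874 → 133 → 19 → 82 → 68 → 100 → 1  — reaches 1 (happy)
380: 380 → 73 → 58 → 89 → 145 → 42 → 20 → 4 → 16 → 37 → 58  — repeats 58 (not happy)

380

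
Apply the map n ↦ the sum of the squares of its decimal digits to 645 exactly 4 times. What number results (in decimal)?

645 → 6² + 4² + 5² = 36 + 16 + 25 = 77
77 → 7² + 7² = 49 + 49 = 98
98 → 9² + 8² = 81 + 64 = 145
145 → 1² + 4² + 5² = 1 + 16 + 25 = 42

42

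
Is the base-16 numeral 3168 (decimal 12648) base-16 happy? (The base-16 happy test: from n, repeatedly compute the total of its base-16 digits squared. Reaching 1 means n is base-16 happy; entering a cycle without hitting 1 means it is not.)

base-16 happy

12648 = (3,1,6,8)_16 → 110
110 = (6,14)_16 → 232
232 = (14,8)_16 → 260
260 = (1,0,4)_16 → 17
17 = (1,1)_16 → 2
2 = (2)_16 → 4
4 = (4)_16 → 16
16 = (1,0)_16 → 1  — reached 1.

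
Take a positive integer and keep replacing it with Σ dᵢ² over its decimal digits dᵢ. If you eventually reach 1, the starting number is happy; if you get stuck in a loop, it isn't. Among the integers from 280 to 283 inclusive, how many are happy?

1

280: 280 → 68 → 100 → 1  — happy
281: 281 → 69 → 117 → 51 → 26 → 40 → 16 → 37 → 58 → 89 → 145 → 42 → 20 → 4 → 16  — not happy
282: 282 → 72 → 53 → 34 → 25 → 29 → 85 → 89 → 145 → 42 → 20 → 4 → 16 → 37 → 58 → 89  — not happy
283: 283 → 77 → 98 → 145 → 42 → 20 → 4 → 16 → 37 → 58 → 89 → 145  — not happy
happy: 280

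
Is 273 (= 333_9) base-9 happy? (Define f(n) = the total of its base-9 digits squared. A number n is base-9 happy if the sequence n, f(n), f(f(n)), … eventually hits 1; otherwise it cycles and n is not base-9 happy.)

273 = (3,3,3)_9 → 3² + 3² + 3² = 9 + 9 + 9 = 27
27 = (3,0)_9 → 3² + 0² = 9 + 0 = 9
9 = (1,0)_9 → 1² + 0² = 1 + 0 = 1  — reached 1.

base-9 happy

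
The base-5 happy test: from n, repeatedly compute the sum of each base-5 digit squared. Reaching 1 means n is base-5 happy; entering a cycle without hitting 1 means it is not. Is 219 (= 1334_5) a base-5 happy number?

219 = (1,3,3,4)_5 → 1² + 3² + 3² + 4² = 35
35 = (1,2,0)_5 → 1² + 2² + 0² = 5
5 = (1,0)_5 → 1² + 0² = 1  — reached 1.

base-5 happy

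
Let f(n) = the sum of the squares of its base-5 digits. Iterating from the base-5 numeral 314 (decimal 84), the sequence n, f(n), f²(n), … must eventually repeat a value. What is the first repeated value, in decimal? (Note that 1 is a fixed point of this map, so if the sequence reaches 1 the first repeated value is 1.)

4

84 = (3,1,4)_5 → 3² + 1² + 4² = 26
26 = (1,0,1)_5 → 1² + 0² + 1² = 2
2 = (2)_5 → 2² = 4
4 = (4)_5 → 4² = 16
16 = (3,1)_5 → 3² + 1² = 10
10 = (2,0)_5 → 2² + 0² = 4  — 4 already appeared earlier.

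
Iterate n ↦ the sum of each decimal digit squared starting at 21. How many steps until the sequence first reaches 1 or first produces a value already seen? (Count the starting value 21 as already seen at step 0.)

21 → 2² + 1² = 4 + 1 = 5
5 → 5² = 25
25 → 2² + 5² = 4 + 25 = 29
29 → 2² + 9² = 4 + 81 = 85
85 → 8² + 5² = 64 + 25 = 89
89 → 8² + 9² = 64 + 81 = 145
145 → 1² + 4² + 5² = 1 + 16 + 25 = 42
42 → 4² + 2² = 16 + 4 = 20
20 → 2² + 0² = 4 + 0 = 4
4 → 4² = 16
16 → 1² + 6² = 1 + 36 = 37
37 → 3² + 7² = 9 + 49 = 58
58 → 5² + 8² = 25 + 64 = 89  — 89 repeats.
That took 13 steps.

13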